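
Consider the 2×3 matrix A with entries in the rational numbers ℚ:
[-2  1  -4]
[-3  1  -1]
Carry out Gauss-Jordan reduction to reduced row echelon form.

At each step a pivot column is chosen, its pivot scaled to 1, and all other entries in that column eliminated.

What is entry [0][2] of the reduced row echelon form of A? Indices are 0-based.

[1] R0 /= -2  ⇒  (1, -1/2, 2)
     R1 -= -3·R0  ⇒  (0, -1/2, 5)
[2] R1 /= -1/2  ⇒  (0, 1, -10)
     R0 -= -1/2·R1  ⇒  (1, 0, -3)

M[0][2] = -3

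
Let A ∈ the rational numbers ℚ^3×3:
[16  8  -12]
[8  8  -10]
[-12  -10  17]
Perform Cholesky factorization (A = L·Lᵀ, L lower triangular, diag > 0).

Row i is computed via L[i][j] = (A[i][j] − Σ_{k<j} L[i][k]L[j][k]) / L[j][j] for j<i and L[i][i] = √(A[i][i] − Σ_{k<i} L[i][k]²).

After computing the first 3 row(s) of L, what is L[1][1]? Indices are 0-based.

L[1][1] = 2

Step 1: L[0][0] = √(16) = 4.
  L[1][0] = (8) / L[0][0] = 2.
Step 2: L[1][1] = √(4) = 2.
  L[2][0] = (-12) / L[0][0] = -3.
  L[2][1] = (-4) / L[1][1] = -2.
Step 3: L[2][2] = √(4) = 2.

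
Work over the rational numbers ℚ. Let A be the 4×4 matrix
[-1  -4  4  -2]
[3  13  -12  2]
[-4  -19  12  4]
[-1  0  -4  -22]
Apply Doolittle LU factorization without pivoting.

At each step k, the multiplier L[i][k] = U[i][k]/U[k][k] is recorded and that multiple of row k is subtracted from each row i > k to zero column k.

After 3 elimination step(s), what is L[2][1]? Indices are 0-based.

[col 0] pivot -1
  R1 -= -3*R0 → (0, 1, 0, -4)  (L[1][0] := -3)
  R2 -= 4*R0 → (0, -3, -4, 12)  (L[2][0] := 4)
  R3 -= 1*R0 → (0, 4, -8, -20)  (L[3][0] := 1)
[col 1] pivot 1
  R2 -= -3*R1 → (0, 0, -4, 0)  (L[2][1] := -3)
  R3 -= 4*R1 → (0, 0, -8, -4)  (L[3][1] := 4)
[col 2] pivot -4
  R3 -= 2*R2 → (0, 0, 0, -4)  (L[3][2] := 2)

L[2][1] = -3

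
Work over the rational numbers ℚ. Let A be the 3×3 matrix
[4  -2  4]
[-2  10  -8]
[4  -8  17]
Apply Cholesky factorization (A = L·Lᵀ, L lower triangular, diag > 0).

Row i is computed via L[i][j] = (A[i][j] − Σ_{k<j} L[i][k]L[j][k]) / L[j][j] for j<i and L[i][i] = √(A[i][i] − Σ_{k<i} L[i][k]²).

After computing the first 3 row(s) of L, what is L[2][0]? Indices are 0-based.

Step 1: L[0][0] = √(4) = 2.
  L[1][0] = (-2) / L[0][0] = -1.
Step 2: L[1][1] = √(9) = 3.
  L[2][0] = (4) / L[0][0] = 2.
  L[2][1] = (-6) / L[1][1] = -2.
Step 3: L[2][2] = √(9) = 3.

L[2][0] = 2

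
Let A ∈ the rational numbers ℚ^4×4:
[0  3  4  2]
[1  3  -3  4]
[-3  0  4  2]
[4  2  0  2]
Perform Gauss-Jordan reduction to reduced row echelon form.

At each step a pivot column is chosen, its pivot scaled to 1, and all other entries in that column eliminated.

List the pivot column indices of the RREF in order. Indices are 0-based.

step 1: exchange rows 0,1
step 1: normalize row 0 (÷1) = (1, 3, -3, 4)
  row 2: subtract -3×row0 = (0, 9, -5, 14)
  row 3: subtract 4×row0 = (0, -10, 12, -14)
step 2: normalize row 1 (÷3) = (0, 1, 4/3, 2/3)
  row 0: subtract 3×row1 = (1, 0, -7, 2)
  row 2: subtract 9×row1 = (0, 0, -17, 8)
  row 3: subtract -10×row1 = (0, 0, 76/3, -22/3)
step 3: normalize row 2 (÷-17) = (0, 0, 1, -8/17)
  row 0: subtract -7×row2 = (1, 0, 0, -22/17)
  row 1: subtract 4/3×row2 = (0, 1, 0, 22/17)
  row 3: subtract 76/3×row2 = (0, 0, 0, 78/17)
step 4: normalize row 3 (÷78/17) = (0, 0, 0, 1)
  row 0: subtract -22/17×row3 = (1, 0, 0, 0)
  row 1: subtract 22/17×row3 = (0, 1, 0, 0)
  row 2: subtract -8/17×row3 = (0, 0, 1, 0)

pivot columns: 0, 1, 2, 3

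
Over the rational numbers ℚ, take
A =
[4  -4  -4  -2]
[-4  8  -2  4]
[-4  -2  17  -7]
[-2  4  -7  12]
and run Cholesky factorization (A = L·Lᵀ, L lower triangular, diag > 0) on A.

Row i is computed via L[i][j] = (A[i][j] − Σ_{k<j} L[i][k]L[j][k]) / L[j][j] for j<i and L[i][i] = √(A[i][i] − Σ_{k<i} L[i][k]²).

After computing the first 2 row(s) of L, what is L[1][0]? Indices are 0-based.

Step 1: L[0][0] = √(4) = 2.
  L[1][0] = (-4) / L[0][0] = -2.
Step 2: L[1][1] = √(4) = 2.

L[1][0] = -2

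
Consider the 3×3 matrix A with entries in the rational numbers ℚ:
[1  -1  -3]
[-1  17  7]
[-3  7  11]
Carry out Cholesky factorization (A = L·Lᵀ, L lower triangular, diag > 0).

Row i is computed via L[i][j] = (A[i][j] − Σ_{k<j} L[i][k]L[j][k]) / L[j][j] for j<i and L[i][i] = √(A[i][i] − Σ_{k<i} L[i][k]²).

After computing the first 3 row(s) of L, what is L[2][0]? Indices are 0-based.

L[2][0] = -3

Step 1: L[0][0] = √(1) = 1.
  L[1][0] = (-1) / L[0][0] = -1.
Step 2: L[1][1] = √(16) = 4.
  L[2][0] = (-3) / L[0][0] = -3.
  L[2][1] = (4) / L[1][1] = 1.
Step 3: L[2][2] = √(1) = 1.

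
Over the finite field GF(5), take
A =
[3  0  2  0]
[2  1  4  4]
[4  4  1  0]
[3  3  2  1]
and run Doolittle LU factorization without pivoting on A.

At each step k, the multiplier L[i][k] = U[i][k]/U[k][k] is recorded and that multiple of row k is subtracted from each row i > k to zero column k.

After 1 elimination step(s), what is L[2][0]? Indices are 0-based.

k=0: U[0][0]=3
  eliminate (1,0): mult=4, new row 1: (0, 1, 1, 4); set L[1][0]=4
  eliminate (2,0): mult=3, new row 2: (0, 4, 0, 0); set L[2][0]=3
  eliminate (3,0): mult=1, new row 3: (0, 3, 0, 1); set L[3][0]=1

L[2][0] = 3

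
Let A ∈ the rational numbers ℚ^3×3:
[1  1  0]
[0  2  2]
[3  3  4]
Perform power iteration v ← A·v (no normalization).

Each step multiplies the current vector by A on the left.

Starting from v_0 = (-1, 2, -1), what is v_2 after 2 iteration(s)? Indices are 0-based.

v_0 = (-1, 2, -1).
v_1 = A·v_0 = (1, 2, -1).
v_2 = A·v_1 = (3, 2, 5).

v_2 = (3, 2, 5)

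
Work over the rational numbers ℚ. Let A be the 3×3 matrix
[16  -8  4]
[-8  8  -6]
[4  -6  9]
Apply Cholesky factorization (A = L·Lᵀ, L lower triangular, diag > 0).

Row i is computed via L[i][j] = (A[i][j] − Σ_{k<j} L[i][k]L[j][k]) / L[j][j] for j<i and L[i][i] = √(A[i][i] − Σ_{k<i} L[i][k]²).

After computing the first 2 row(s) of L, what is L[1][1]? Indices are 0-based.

L[1][1] = 2

Step 1: L[0][0] = √(16) = 4.
  L[1][0] = (-8) / L[0][0] = -2.
Step 2: L[1][1] = √(4) = 2.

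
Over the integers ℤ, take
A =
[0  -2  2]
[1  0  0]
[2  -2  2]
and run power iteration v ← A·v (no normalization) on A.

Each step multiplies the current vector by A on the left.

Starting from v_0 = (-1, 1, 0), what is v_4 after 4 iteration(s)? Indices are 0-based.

v_4 = (-44, -16, -76)

v_0 = (-1, 1, 0).
v_1 = A·v_0 = (-2, -1, -4).
v_2 = A·v_1 = (-6, -2, -10).
v_3 = A·v_2 = (-16, -6, -28).
v_4 = A·v_3 = (-44, -16, -76).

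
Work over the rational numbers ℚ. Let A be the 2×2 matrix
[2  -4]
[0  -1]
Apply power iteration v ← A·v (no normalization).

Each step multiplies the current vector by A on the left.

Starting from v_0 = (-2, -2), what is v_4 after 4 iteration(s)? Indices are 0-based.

v_0 = (-2, -2).
v_1 = A·v_0 = (4, 2).
v_2 = A·v_1 = (0, -2).
v_3 = A·v_2 = (8, 2).
v_4 = A·v_3 = (8, -2).

v_4 = (8, -2)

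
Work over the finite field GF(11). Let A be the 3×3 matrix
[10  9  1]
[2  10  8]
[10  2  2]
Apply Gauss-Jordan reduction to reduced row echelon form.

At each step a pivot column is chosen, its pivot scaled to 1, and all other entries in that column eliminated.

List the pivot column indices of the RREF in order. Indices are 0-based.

pivot(0,0)=10: scale R0 → (1, 2, 10)
  clear (1,0): R1 −= (2)R0 → (0, 6, 10)
  clear (2,0): R2 −= (10)R0 → (0, 4, 1)
pivot(1,1)=6: scale R1 → (0, 1, 9)
  clear (0,1): R0 −= (2)R1 → (1, 0, 3)
  clear (2,1): R2 −= (4)R1 → (0, 0, 9)
pivot(2,2)=9: scale R2 → (0, 0, 1)
  clear (0,2): R0 −= (3)R2 → (1, 0, 0)
  clear (1,2): R1 −= (9)R2 → (0, 1, 0)

pivot columns: 0, 1, 2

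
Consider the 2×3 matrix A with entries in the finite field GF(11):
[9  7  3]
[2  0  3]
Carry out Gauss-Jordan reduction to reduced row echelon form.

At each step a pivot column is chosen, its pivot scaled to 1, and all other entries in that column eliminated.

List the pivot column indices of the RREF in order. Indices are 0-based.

step 1: normalize row 0 (÷9) = (1, 2, 4)
  row 1: subtract 2×row0 = (0, 7, 6)
step 2: normalize row 1 (÷7) = (0, 1, 4)
  row 0: subtract 2×row1 = (1, 0, 7)

pivot columns: 0, 1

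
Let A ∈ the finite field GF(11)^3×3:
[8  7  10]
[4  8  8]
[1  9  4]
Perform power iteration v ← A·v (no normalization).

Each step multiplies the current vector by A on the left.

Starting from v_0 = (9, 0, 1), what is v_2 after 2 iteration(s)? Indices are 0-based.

v_0 = (9, 0, 1).
v_1 = A·v_0 = (5, 0, 2).
v_2 = A·v_1 = (5, 3, 2).

v_2 = (5, 3, 2)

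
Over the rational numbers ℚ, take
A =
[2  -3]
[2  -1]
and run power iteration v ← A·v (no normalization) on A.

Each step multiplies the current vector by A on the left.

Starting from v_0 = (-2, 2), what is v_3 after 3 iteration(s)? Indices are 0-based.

v_3 = (38, 10)

v_0 = (-2, 2).
v_1 = A·v_0 = (-10, -6).
v_2 = A·v_1 = (-2, -14).
v_3 = A·v_2 = (38, 10).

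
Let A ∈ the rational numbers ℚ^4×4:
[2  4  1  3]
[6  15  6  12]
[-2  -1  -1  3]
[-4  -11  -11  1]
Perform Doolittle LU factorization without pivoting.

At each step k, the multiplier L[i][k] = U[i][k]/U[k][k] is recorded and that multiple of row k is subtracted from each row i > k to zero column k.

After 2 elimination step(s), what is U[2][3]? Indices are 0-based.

U[2][3] = 3

[col 0] pivot 2
  R1 -= 3*R0 → (0, 3, 3, 3)  (L[1][0] := 3)
  R2 -= -1*R0 → (0, 3, 0, 6)  (L[2][0] := -1)
  R3 -= -2*R0 → (0, -3, -9, 7)  (L[3][0] := -2)
[col 1] pivot 3
  R2 -= 1*R1 → (0, 0, -3, 3)  (L[2][1] := 1)
  R3 -= -1*R1 → (0, 0, -6, 10)  (L[3][1] := -1)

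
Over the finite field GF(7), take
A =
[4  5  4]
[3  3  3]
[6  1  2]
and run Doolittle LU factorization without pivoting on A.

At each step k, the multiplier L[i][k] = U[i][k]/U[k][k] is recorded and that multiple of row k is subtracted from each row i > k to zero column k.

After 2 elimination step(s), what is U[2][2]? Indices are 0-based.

Step 1: pivot at (0,0) is 4.
  row1 ← row1 − (6)·row0  ⇒  L[1][0]=6, U row1=(0, 1, 0)
  row2 ← row2 − (5)·row0  ⇒  L[2][0]=5, U row2=(0, 4, 3)
Step 2: pivot at (1,1) is 1.
  row2 ← row2 − (4)·row1  ⇒  L[2][1]=4, U row2=(0, 0, 3)

U[2][2] = 3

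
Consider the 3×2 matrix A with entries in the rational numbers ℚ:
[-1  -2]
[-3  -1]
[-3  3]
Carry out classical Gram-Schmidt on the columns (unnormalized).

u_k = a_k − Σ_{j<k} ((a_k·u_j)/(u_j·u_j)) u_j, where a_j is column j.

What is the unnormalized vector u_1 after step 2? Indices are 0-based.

u_1 = (-42/19, -31/19, 45/19)

Step 1: u_0 = a_0 = (-1, -3, -3).
Step 2: u_1 = a_1 − (-4/19)·u_0 = (-42/19, -31/19, 45/19).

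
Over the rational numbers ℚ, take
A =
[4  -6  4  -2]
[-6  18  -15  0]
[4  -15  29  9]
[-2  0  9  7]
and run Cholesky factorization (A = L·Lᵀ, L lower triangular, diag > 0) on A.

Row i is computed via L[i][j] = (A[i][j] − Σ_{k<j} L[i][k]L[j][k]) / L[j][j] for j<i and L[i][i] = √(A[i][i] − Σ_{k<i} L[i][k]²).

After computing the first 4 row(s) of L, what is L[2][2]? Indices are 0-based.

Step 1: L[0][0] = √(4) = 2.
  L[1][0] = (-6) / L[0][0] = -3.
Step 2: L[1][1] = √(9) = 3.
  L[2][0] = (4) / L[0][0] = 2.
  L[2][1] = (-9) / L[1][1] = -3.
Step 3: L[2][2] = √(16) = 4.
  L[3][0] = (-2) / L[0][0] = -1.
  L[3][1] = (-3) / L[1][1] = -1.
  L[3][2] = (8) / L[2][2] = 2.
Step 4: L[3][3] = √(1) = 1.

L[2][2] = 4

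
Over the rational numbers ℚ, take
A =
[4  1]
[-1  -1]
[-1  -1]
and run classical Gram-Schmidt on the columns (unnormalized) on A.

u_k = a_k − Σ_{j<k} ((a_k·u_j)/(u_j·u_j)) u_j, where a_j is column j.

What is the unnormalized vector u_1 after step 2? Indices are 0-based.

u_1 = (-1/3, -2/3, -2/3)

Step 1: u_0 = a_0 = (4, -1, -1).
Step 2: u_1 = a_1 − (1/3)·u_0 = (-1/3, -2/3, -2/3).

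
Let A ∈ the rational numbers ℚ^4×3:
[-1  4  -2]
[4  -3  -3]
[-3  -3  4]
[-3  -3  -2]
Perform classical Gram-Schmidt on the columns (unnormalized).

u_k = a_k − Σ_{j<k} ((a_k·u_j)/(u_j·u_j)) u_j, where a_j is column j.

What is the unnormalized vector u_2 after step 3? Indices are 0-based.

u_2 = (-3108/1501, -2220/1501, 3541/1501, -5465/1501)

Step 1: u_0 = a_0 = (-1, 4, -3, -3).
Step 2: u_1 = a_1 − (2/35)·u_0 = (142/35, -113/35, -99/35, -99/35).
Step 3: u_2 = a_2 − (-16/35)·u_0 − (-143/1501)·u_1 = (-3108/1501, -2220/1501, 3541/1501, -5465/1501).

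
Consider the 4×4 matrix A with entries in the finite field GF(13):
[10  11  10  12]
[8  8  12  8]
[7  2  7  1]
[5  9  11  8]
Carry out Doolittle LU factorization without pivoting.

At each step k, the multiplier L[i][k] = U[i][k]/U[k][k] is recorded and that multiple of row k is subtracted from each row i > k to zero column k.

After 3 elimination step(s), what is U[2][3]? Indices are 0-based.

Step 1: pivot at (0,0) is 10.
  row1 ← row1 − (6)·row0  ⇒  L[1][0]=6, U row1=(0, 7, 4, 1)
  row2 ← row2 − (2)·row0  ⇒  L[2][0]=2, U row2=(0, 6, 0, 3)
  row3 ← row3 − (7)·row0  ⇒  L[3][0]=7, U row3=(0, 10, 6, 2)
Step 2: pivot at (1,1) is 7.
  row2 ← row2 − (12)·row1  ⇒  L[2][1]=12, U row2=(0, 0, 4, 4)
  row3 ← row3 − (7)·row1  ⇒  L[3][1]=7, U row3=(0, 0, 4, 8)
Step 3: pivot at (2,2) is 4.
  row3 ← row3 − (1)·row2  ⇒  L[3][2]=1, U row3=(0, 0, 0, 4)

U[2][3] = 4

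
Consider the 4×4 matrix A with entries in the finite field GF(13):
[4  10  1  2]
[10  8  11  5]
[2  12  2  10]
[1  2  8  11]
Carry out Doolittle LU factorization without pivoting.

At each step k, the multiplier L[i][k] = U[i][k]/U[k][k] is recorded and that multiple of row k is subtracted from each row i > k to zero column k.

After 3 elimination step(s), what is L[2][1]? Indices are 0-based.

L[2][1] = 8

k=0: U[0][0]=4
  eliminate (1,0): mult=9, new row 1: (0, 9, 2, 0); set L[1][0]=9
  eliminate (2,0): mult=7, new row 2: (0, 7, 8, 9); set L[2][0]=7
  eliminate (3,0): mult=10, new row 3: (0, 6, 11, 4); set L[3][0]=10
k=1: U[1][1]=9
  eliminate (2,1): mult=8, new row 2: (0, 0, 5, 9); set L[2][1]=8
  eliminate (3,1): mult=5, new row 3: (0, 0, 1, 4); set L[3][1]=5
k=2: U[2][2]=5
  eliminate (3,2): mult=8, new row 3: (0, 0, 0, 10); set L[3][2]=8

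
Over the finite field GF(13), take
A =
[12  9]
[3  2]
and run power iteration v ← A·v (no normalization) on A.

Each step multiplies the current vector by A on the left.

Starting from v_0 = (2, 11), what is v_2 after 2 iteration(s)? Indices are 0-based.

v_2 = (12, 9)

v_0 = (2, 11).
v_1 = A·v_0 = (6, 2).
v_2 = A·v_1 = (12, 9).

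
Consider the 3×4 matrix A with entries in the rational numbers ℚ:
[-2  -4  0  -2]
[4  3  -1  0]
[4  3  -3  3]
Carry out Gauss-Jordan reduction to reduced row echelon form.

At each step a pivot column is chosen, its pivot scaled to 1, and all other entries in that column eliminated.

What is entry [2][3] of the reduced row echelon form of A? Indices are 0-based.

M[2][3] = -3/2

step 1: normalize row 0 (÷-2) = (1, 2, 0, 1)
  row 1: subtract 4×row0 = (0, -5, -1, -4)
  row 2: subtract 4×row0 = (0, -5, -3, -1)
step 2: normalize row 1 (÷-5) = (0, 1, 1/5, 4/5)
  row 0: subtract 2×row1 = (1, 0, -2/5, -3/5)
  row 2: subtract -5×row1 = (0, 0, -2, 3)
step 3: normalize row 2 (÷-2) = (0, 0, 1, -3/2)
  row 0: subtract -2/5×row2 = (1, 0, 0, -6/5)
  row 1: subtract 1/5×row2 = (0, 1, 0, 11/10)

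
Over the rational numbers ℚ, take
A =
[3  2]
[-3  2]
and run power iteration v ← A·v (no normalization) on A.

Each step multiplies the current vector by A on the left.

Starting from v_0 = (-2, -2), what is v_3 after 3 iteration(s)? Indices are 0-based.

v_3 = (-10, 146)

v_0 = (-2, -2).
v_1 = A·v_0 = (-10, 2).
v_2 = A·v_1 = (-26, 34).
v_3 = A·v_2 = (-10, 146).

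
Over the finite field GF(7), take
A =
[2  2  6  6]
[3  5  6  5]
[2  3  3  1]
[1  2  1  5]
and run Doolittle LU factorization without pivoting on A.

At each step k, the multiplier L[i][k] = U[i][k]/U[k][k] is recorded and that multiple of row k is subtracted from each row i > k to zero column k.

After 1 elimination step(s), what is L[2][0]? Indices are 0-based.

L[2][0] = 1

[col 0] pivot 2
  R1 -= 5*R0 → (0, 2, 4, 3)  (L[1][0] := 5)
  R2 -= 1*R0 → (0, 1, 4, 2)  (L[2][0] := 1)
  R3 -= 4*R0 → (0, 1, 5, 2)  (L[3][0] := 4)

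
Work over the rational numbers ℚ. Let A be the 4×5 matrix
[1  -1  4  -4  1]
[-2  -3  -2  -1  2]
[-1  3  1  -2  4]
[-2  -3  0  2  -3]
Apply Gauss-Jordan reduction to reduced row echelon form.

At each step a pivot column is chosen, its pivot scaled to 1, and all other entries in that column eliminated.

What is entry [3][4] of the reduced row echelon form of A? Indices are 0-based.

[1] R0 /= 1  ⇒  (1, -1, 4, -4, 1)
     R1 -= -2·R0  ⇒  (0, -5, 6, -9, 4)
     R2 -= -1·R0  ⇒  (0, 2, 5, -6, 5)
     R3 -= -2·R0  ⇒  (0, -5, 8, -6, -1)
[2] R1 /= -5  ⇒  (0, 1, -6/5, 9/5, -4/5)
     R0 -= -1·R1  ⇒  (1, 0, 14/5, -11/5, 1/5)
     R2 -= 2·R1  ⇒  (0, 0, 37/5, -48/5, 33/5)
     R3 -= -5·R1  ⇒  (0, 0, 2, 3, -5)
[3] R2 /= 37/5  ⇒  (0, 0, 1, -48/37, 33/37)
     R0 -= 14/5·R2  ⇒  (1, 0, 0, 53/37, -85/37)
     R1 -= -6/5·R2  ⇒  (0, 1, 0, 9/37, 10/37)
     R3 -= 2·R2  ⇒  (0, 0, 0, 207/37, -251/37)
[4] R3 /= 207/37  ⇒  (0, 0, 0, 1, -251/207)
     R0 -= 53/37·R3  ⇒  (1, 0, 0, 0, -116/207)
     R1 -= 9/37·R3  ⇒  (0, 1, 0, 0, 13/23)
     R2 -= -48/37·R3  ⇒  (0, 0, 1, 0, -47/69)

M[3][4] = -251/207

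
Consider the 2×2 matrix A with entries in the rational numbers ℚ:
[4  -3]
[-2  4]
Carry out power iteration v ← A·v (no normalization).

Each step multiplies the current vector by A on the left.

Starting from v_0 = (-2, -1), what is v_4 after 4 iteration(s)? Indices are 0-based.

v_0 = (-2, -1).
v_1 = A·v_0 = (-5, 0).
v_2 = A·v_1 = (-20, 10).
v_3 = A·v_2 = (-110, 80).
v_4 = A·v_3 = (-680, 540).

v_4 = (-680, 540)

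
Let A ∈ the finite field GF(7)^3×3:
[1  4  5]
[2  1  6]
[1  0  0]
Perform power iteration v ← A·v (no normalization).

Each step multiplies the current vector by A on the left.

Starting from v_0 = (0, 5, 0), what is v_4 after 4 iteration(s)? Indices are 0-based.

v_4 = (2, 5, 5)

v_0 = (0, 5, 0).
v_1 = A·v_0 = (6, 5, 0).
v_2 = A·v_1 = (5, 3, 6).
v_3 = A·v_2 = (5, 0, 5).
v_4 = A·v_3 = (2, 5, 5).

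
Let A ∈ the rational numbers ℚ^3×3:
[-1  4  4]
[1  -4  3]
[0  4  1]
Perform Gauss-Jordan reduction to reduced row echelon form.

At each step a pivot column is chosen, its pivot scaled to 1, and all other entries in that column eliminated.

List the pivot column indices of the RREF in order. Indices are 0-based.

pivot columns: 0, 1, 2

step 1: normalize row 0 (÷-1) = (1, -4, -4)
  row 1: subtract 1×row0 = (0, 0, 7)
step 2: exchange rows 1,2
step 2: normalize row 1 (÷4) = (0, 1, 1/4)
  row 0: subtract -4×row1 = (1, 0, -3)
step 3: normalize row 2 (÷7) = (0, 0, 1)
  row 0: subtract -3×row2 = (1, 0, 0)
  row 1: subtract 1/4×row2 = (0, 1, 0)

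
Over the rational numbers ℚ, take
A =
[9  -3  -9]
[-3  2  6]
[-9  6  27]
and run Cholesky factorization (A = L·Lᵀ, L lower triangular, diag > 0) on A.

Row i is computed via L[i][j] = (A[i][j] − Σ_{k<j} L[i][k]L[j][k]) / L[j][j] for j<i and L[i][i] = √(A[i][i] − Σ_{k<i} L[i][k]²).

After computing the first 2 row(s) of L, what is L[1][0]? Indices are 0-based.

Step 1: L[0][0] = √(9) = 3.
  L[1][0] = (-3) / L[0][0] = -1.
Step 2: L[1][1] = √(1) = 1.

L[1][0] = -1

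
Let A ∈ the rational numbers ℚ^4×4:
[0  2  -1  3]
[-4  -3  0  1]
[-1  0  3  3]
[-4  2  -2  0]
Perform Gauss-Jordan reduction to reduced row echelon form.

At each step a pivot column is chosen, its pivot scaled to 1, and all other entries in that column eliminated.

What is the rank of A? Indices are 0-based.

pivot(0,0): swap R0↔R1
pivot(0,0)=-4: scale R0 → (1, 3/4, 0, -1/4)
  clear (2,0): R2 −= (-1)R0 → (0, 3/4, 3, 11/4)
  clear (3,0): R3 −= (-4)R0 → (0, 5, -2, -1)
pivot(1,1)=2: scale R1 → (0, 1, -1/2, 3/2)
  clear (0,1): R0 −= (3/4)R1 → (1, 0, 3/8, -11/8)
  clear (2,1): R2 −= (3/4)R1 → (0, 0, 27/8, 13/8)
  clear (3,1): R3 −= (5)R1 → (0, 0, 1/2, -17/2)
pivot(2,2)=27/8: scale R2 → (0, 0, 1, 13/27)
  clear (0,2): R0 −= (3/8)R2 → (1, 0, 0, -14/9)
  clear (1,2): R1 −= (-1/2)R2 → (0, 1, 0, 47/27)
  clear (3,2): R3 −= (1/2)R2 → (0, 0, 0, -236/27)
pivot(3,3)=-236/27: scale R3 → (0, 0, 0, 1)
  clear (0,3): R0 −= (-14/9)R3 → (1, 0, 0, 0)
  clear (1,3): R1 −= (47/27)R3 → (0, 1, 0, 0)
  clear (2,3): R2 −= (13/27)R3 → (0, 0, 1, 0)

rank = 4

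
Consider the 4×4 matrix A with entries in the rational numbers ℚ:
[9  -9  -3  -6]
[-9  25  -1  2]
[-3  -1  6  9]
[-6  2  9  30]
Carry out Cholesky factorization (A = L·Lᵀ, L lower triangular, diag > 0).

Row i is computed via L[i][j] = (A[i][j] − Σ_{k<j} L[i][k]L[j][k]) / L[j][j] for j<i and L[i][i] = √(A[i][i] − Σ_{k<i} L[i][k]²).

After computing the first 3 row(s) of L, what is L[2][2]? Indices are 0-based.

Step 1: L[0][0] = √(9) = 3.
  L[1][0] = (-9) / L[0][0] = -3.
Step 2: L[1][1] = √(16) = 4.
  L[2][0] = (-3) / L[0][0] = -1.
  L[2][1] = (-4) / L[1][1] = -1.
Step 3: L[2][2] = √(4) = 2.

L[2][2] = 2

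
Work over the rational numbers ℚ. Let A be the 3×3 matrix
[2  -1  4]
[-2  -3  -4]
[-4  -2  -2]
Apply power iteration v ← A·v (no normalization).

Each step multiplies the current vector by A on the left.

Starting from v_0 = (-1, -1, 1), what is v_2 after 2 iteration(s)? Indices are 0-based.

v_0 = (-1, -1, 1).
v_1 = A·v_0 = (3, 1, 4).
v_2 = A·v_1 = (21, -25, -22).

v_2 = (21, -25, -22)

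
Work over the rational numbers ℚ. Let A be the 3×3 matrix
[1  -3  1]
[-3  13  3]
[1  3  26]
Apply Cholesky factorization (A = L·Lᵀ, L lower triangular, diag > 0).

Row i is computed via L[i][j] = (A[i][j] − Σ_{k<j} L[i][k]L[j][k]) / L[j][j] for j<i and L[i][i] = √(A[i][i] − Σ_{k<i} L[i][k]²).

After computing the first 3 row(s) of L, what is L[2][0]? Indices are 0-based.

L[2][0] = 1

Step 1: L[0][0] = √(1) = 1.
  L[1][0] = (-3) / L[0][0] = -3.
Step 2: L[1][1] = √(4) = 2.
  L[2][0] = (1) / L[0][0] = 1.
  L[2][1] = (6) / L[1][1] = 3.
Step 3: L[2][2] = √(16) = 4.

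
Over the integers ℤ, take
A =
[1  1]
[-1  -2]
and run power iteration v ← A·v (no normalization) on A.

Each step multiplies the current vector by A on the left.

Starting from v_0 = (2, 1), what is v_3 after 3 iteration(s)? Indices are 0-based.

v_0 = (2, 1).
v_1 = A·v_0 = (3, -4).
v_2 = A·v_1 = (-1, 5).
v_3 = A·v_2 = (4, -9).

v_3 = (4, -9)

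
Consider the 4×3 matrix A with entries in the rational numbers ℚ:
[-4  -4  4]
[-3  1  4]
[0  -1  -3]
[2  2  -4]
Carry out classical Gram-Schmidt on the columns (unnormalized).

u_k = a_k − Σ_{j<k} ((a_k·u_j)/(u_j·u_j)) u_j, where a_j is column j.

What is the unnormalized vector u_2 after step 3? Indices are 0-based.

u_2 = (-140/349, -232/349, -928/349, -628/349)

Step 1: u_0 = a_0 = (-4, -3, 0, 2).
Step 2: u_1 = a_1 − (17/29)·u_0 = (-48/29, 80/29, -1, 24/29).
Step 3: u_2 = a_2 − (-36/29)·u_0 − (119/349)·u_1 = (-140/349, -232/349, -928/349, -628/349).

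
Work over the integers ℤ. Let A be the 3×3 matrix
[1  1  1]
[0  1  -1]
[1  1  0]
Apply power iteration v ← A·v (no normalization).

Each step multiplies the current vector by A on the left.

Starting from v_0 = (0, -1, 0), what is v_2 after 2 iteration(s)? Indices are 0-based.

v_2 = (-3, 0, -2)

v_0 = (0, -1, 0).
v_1 = A·v_0 = (-1, -1, -1).
v_2 = A·v_1 = (-3, 0, -2).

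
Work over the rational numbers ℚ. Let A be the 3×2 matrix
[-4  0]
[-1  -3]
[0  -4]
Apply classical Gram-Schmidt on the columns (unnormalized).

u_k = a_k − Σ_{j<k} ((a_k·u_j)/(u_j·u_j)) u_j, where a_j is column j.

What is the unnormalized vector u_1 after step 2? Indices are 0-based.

Step 1: u_0 = a_0 = (-4, -1, 0).
Step 2: u_1 = a_1 − (3/17)·u_0 = (12/17, -48/17, -4).

u_1 = (12/17, -48/17, -4)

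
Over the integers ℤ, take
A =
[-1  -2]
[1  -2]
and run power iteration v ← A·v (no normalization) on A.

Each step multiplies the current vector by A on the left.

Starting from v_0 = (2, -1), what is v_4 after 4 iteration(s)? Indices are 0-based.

v_0 = (2, -1).
v_1 = A·v_0 = (0, 4).
v_2 = A·v_1 = (-8, -8).
v_3 = A·v_2 = (24, 8).
v_4 = A·v_3 = (-40, 8).

v_4 = (-40, 8)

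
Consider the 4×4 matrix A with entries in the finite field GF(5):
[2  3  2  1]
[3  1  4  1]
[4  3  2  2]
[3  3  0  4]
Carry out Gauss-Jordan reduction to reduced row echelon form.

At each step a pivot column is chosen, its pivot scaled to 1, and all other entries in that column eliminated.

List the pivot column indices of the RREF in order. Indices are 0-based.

pivot(0,0)=2: scale R0 → (1, 4, 1, 3)
  clear (1,0): R1 −= (3)R0 → (0, 4, 1, 2)
  clear (2,0): R2 −= (4)R0 → (0, 2, 3, 0)
  clear (3,0): R3 −= (3)R0 → (0, 1, 2, 0)
pivot(1,1)=4: scale R1 → (0, 1, 4, 3)
  clear (0,1): R0 −= (4)R1 → (1, 0, 0, 1)
  clear (2,1): R2 −= (2)R1 → (0, 0, 0, 4)
  clear (3,1): R3 −= (1)R1 → (0, 0, 3, 2)
pivot(2,2): swap R2↔R3
pivot(2,2)=3: scale R2 → (0, 0, 1, 4)
  clear (1,2): R1 −= (4)R2 → (0, 1, 0, 2)
pivot(3,3)=4: scale R3 → (0, 0, 0, 1)
  clear (0,3): R0 −= (1)R3 → (1, 0, 0, 0)
  clear (1,3): R1 −= (2)R3 → (0, 1, 0, 0)
  clear (2,3): R2 −= (4)R3 → (0, 0, 1, 0)

pivot columns: 0, 1, 2, 3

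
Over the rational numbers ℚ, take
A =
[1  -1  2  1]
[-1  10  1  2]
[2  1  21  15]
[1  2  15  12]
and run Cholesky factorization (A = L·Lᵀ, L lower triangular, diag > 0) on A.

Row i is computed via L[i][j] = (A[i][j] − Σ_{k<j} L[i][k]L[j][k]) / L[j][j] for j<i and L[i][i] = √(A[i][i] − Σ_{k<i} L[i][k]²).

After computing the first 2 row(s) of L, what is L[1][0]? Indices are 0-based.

Step 1: L[0][0] = √(1) = 1.
  L[1][0] = (-1) / L[0][0] = -1.
Step 2: L[1][1] = √(9) = 3.

L[1][0] = -1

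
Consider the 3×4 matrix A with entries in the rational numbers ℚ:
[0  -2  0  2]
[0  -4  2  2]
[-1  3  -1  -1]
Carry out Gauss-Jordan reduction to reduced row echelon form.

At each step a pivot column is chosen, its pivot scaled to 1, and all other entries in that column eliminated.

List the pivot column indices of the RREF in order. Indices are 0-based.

pivot columns: 0, 1, 2

pivot(0,0): swap R0↔R2
pivot(0,0)=-1: scale R0 → (1, -3, 1, 1)
pivot(1,1)=-4: scale R1 → (0, 1, -1/2, -1/2)
  clear (0,1): R0 −= (-3)R1 → (1, 0, -1/2, -1/2)
  clear (2,1): R2 −= (-2)R1 → (0, 0, -1, 1)
pivot(2,2)=-1: scale R2 → (0, 0, 1, -1)
  clear (0,2): R0 −= (-1/2)R2 → (1, 0, 0, -1)
  clear (1,2): R1 −= (-1/2)R2 → (0, 1, 0, -1)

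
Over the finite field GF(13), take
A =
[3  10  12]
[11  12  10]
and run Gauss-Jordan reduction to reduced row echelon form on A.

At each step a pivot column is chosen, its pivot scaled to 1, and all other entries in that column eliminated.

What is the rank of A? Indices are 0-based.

step 1: normalize row 0 (÷3) = (1, 12, 4)
  row 1: subtract 11×row0 = (0, 10, 5)
step 2: normalize row 1 (÷10) = (0, 1, 7)
  row 0: subtract 12×row1 = (1, 0, 11)

rank = 2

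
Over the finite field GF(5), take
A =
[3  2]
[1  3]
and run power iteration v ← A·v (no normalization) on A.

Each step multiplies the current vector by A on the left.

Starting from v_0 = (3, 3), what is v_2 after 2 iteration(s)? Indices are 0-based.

v_0 = (3, 3).
v_1 = A·v_0 = (0, 2).
v_2 = A·v_1 = (4, 1).

v_2 = (4, 1)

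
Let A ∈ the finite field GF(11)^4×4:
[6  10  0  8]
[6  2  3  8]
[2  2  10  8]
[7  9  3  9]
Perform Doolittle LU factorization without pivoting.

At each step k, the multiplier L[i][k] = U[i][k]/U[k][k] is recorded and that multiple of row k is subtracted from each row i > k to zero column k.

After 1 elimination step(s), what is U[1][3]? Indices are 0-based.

U[1][3] = 0

[col 0] pivot 6
  R1 -= 1*R0 → (0, 3, 3, 0)  (L[1][0] := 1)
  R2 -= 4*R0 → (0, 6, 10, 9)  (L[2][0] := 4)
  R3 -= 3*R0 → (0, 1, 3, 7)  (L[3][0] := 3)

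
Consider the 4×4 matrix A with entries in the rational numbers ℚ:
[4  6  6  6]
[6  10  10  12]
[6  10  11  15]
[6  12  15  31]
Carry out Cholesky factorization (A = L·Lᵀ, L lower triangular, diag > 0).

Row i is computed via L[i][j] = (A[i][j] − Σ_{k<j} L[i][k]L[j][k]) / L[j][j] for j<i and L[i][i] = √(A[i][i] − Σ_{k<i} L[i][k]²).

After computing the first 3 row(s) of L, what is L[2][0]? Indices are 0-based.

L[2][0] = 3

Step 1: L[0][0] = √(4) = 2.
  L[1][0] = (6) / L[0][0] = 3.
Step 2: L[1][1] = √(1) = 1.
  L[2][0] = (6) / L[0][0] = 3.
  L[2][1] = (1) / L[1][1] = 1.
Step 3: L[2][2] = √(1) = 1.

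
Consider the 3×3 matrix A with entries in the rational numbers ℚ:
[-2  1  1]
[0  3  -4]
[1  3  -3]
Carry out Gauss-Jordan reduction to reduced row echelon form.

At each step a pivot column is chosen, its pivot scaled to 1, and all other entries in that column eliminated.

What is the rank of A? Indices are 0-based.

rank = 3

step 1: normalize row 0 (÷-2) = (1, -1/2, -1/2)
  row 2: subtract 1×row0 = (0, 7/2, -5/2)
step 2: normalize row 1 (÷3) = (0, 1, -4/3)
  row 0: subtract -1/2×row1 = (1, 0, -7/6)
  row 2: subtract 7/2×row1 = (0, 0, 13/6)
step 3: normalize row 2 (÷13/6) = (0, 0, 1)
  row 0: subtract -7/6×row2 = (1, 0, 0)
  row 1: subtract -4/3×row2 = (0, 1, 0)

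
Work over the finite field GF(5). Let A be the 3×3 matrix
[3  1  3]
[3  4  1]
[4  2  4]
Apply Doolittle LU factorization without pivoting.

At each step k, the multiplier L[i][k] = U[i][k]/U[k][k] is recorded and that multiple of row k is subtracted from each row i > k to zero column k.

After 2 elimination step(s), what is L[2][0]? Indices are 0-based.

k=0: U[0][0]=3
  eliminate (1,0): mult=1, new row 1: (0, 3, 3); set L[1][0]=1
  eliminate (2,0): mult=3, new row 2: (0, 4, 0); set L[2][0]=3
k=1: U[1][1]=3
  eliminate (2,1): mult=3, new row 2: (0, 0, 1); set L[2][1]=3

L[2][0] = 3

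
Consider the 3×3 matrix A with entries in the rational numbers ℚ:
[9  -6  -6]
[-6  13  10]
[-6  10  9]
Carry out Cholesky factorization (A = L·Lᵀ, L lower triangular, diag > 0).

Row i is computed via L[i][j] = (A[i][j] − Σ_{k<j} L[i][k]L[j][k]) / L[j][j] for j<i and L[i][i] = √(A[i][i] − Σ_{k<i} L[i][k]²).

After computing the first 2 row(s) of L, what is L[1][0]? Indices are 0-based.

L[1][0] = -2

Step 1: L[0][0] = √(9) = 3.
  L[1][0] = (-6) / L[0][0] = -2.
Step 2: L[1][1] = √(9) = 3.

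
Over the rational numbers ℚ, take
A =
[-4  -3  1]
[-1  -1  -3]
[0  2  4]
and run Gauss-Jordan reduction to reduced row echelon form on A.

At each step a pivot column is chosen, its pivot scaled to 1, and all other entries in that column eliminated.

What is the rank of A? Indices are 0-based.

rank = 3

pivot(0,0)=-4: scale R0 → (1, 3/4, -1/4)
  clear (1,0): R1 −= (-1)R0 → (0, -1/4, -13/4)
pivot(1,1)=-1/4: scale R1 → (0, 1, 13)
  clear (0,1): R0 −= (3/4)R1 → (1, 0, -10)
  clear (2,1): R2 −= (2)R1 → (0, 0, -22)
pivot(2,2)=-22: scale R2 → (0, 0, 1)
  clear (0,2): R0 −= (-10)R2 → (1, 0, 0)
  clear (1,2): R1 −= (13)R2 → (0, 1, 0)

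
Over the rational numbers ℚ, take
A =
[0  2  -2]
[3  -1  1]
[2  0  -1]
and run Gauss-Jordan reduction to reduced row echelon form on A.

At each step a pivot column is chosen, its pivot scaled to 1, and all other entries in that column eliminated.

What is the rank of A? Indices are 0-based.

rank = 3

step 1: exchange rows 0,1
step 1: normalize row 0 (÷3) = (1, -1/3, 1/3)
  row 2: subtract 2×row0 = (0, 2/3, -5/3)
step 2: normalize row 1 (÷2) = (0, 1, -1)
  row 0: subtract -1/3×row1 = (1, 0, 0)
  row 2: subtract 2/3×row1 = (0, 0, -1)
step 3: normalize row 2 (÷-1) = (0, 0, 1)
  row 1: subtract -1×row2 = (0, 1, 0)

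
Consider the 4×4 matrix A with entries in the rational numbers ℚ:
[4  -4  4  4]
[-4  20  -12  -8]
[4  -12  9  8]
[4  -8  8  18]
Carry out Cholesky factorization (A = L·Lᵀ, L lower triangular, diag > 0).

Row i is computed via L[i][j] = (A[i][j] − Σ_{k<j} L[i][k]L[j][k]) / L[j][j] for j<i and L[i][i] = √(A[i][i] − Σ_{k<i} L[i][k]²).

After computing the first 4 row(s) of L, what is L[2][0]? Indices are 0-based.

L[2][0] = 2

Step 1: L[0][0] = √(4) = 2.
  L[1][0] = (-4) / L[0][0] = -2.
Step 2: L[1][1] = √(16) = 4.
  L[2][0] = (4) / L[0][0] = 2.
  L[2][1] = (-8) / L[1][1] = -2.
Step 3: L[2][2] = √(1) = 1.
  L[3][0] = (4) / L[0][0] = 2.
  L[3][1] = (-4) / L[1][1] = -1.
  L[3][2] = (2) / L[2][2] = 2.
Step 4: L[3][3] = √(9) = 3.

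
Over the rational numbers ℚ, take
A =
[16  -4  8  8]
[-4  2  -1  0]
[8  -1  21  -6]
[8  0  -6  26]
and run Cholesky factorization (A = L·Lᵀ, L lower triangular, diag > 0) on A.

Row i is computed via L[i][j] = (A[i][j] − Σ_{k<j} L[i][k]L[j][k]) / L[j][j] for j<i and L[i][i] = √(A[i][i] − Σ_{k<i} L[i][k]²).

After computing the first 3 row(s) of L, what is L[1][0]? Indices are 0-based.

L[1][0] = -1

Step 1: L[0][0] = √(16) = 4.
  L[1][0] = (-4) / L[0][0] = -1.
Step 2: L[1][1] = √(1) = 1.
  L[2][0] = (8) / L[0][0] = 2.
  L[2][1] = (1) / L[1][1] = 1.
Step 3: L[2][2] = √(16) = 4.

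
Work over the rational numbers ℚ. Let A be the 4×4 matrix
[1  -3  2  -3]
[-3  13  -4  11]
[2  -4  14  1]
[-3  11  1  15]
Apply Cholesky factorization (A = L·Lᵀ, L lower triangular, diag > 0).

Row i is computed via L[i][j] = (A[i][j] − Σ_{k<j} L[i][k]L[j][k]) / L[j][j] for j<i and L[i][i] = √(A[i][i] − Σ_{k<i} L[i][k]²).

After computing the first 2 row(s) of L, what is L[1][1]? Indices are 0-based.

Step 1: L[0][0] = √(1) = 1.
  L[1][0] = (-3) / L[0][0] = -3.
Step 2: L[1][1] = √(4) = 2.

L[1][1] = 2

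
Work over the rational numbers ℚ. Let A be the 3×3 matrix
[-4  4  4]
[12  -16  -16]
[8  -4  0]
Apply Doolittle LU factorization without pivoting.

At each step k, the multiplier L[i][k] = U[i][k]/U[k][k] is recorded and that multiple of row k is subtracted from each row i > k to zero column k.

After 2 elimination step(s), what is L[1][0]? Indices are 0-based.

[col 0] pivot -4
  R1 -= -3*R0 → (0, -4, -4)  (L[1][0] := -3)
  R2 -= -2*R0 → (0, 4, 8)  (L[2][0] := -2)
[col 1] pivot -4
  R2 -= -1*R1 → (0, 0, 4)  (L[2][1] := -1)

L[1][0] = -3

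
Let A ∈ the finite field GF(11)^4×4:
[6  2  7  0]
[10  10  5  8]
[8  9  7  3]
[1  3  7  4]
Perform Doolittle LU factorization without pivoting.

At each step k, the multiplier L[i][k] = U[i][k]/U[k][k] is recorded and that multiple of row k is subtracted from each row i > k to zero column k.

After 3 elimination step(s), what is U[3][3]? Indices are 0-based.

[col 0] pivot 6
  R1 -= 9*R0 → (0, 3, 8, 8)  (L[1][0] := 9)
  R2 -= 5*R0 → (0, 10, 5, 3)  (L[2][0] := 5)
  R3 -= 2*R0 → (0, 10, 4, 4)  (L[3][0] := 2)
[col 1] pivot 3
  R2 -= 7*R1 → (0, 0, 4, 2)  (L[2][1] := 7)
  R3 -= 7*R1 → (0, 0, 3, 3)  (L[3][1] := 7)
[col 2] pivot 4
  R3 -= 9*R2 → (0, 0, 0, 7)  (L[3][2] := 9)

U[3][3] = 7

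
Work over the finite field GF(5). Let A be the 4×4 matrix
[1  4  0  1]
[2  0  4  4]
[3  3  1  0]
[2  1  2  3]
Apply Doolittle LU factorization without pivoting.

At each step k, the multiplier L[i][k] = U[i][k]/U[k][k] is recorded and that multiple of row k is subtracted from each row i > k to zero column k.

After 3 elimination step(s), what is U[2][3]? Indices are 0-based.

U[2][3] = 1

k=0: U[0][0]=1
  eliminate (1,0): mult=2, new row 1: (0, 2, 4, 2); set L[1][0]=2
  eliminate (2,0): mult=3, new row 2: (0, 1, 1, 2); set L[2][0]=3
  eliminate (3,0): mult=2, new row 3: (0, 3, 2, 1); set L[3][0]=2
k=1: U[1][1]=2
  eliminate (2,1): mult=3, new row 2: (0, 0, 4, 1); set L[2][1]=3
  eliminate (3,1): mult=4, new row 3: (0, 0, 1, 3); set L[3][1]=4
k=2: U[2][2]=4
  eliminate (3,2): mult=4, new row 3: (0, 0, 0, 4); set L[3][2]=4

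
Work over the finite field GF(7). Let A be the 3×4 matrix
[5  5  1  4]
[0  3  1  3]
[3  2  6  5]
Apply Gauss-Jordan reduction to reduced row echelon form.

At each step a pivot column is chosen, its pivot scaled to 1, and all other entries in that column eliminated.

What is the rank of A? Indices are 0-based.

[1] R0 /= 5  ⇒  (1, 1, 3, 5)
     R2 -= 3·R0  ⇒  (0, 6, 4, 4)
[2] R1 /= 3  ⇒  (0, 1, 5, 1)
     R0 -= 1·R1  ⇒  (1, 0, 5, 4)
     R2 -= 6·R1  ⇒  (0, 0, 2, 5)
[3] R2 /= 2  ⇒  (0, 0, 1, 6)
     R0 -= 5·R2  ⇒  (1, 0, 0, 2)
     R1 -= 5·R2  ⇒  (0, 1, 0, 6)

rank = 3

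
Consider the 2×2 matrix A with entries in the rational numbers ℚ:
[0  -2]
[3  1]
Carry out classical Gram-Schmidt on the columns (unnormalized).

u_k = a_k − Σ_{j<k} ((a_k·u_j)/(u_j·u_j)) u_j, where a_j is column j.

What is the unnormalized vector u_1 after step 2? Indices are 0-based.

Step 1: u_0 = a_0 = (0, 3).
Step 2: u_1 = a_1 − (1/3)·u_0 = (-2, 0).

u_1 = (-2, 0)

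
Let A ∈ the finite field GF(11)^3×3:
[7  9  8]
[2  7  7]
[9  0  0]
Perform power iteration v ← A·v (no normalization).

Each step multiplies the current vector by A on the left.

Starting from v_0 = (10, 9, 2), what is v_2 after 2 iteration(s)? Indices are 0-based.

v_2 = (1, 4, 7)

v_0 = (10, 9, 2).
v_1 = A·v_0 = (2, 9, 2).
v_2 = A·v_1 = (1, 4, 7).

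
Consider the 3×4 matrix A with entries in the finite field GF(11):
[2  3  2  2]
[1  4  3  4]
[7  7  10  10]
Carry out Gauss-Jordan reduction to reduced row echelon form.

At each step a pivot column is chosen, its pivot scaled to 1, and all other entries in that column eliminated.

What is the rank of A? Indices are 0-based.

rank = 3

[1] R0 /= 2  ⇒  (1, 7, 1, 1)
     R1 -= 1·R0  ⇒  (0, 8, 2, 3)
     R2 -= 7·R0  ⇒  (0, 2, 3, 3)
[2] R1 /= 8  ⇒  (0, 1, 3, 10)
     R0 -= 7·R1  ⇒  (1, 0, 2, 8)
     R2 -= 2·R1  ⇒  (0, 0, 8, 5)
[3] R2 /= 8  ⇒  (0, 0, 1, 2)
     R0 -= 2·R2  ⇒  (1, 0, 0, 4)
     R1 -= 3·R2  ⇒  (0, 1, 0, 4)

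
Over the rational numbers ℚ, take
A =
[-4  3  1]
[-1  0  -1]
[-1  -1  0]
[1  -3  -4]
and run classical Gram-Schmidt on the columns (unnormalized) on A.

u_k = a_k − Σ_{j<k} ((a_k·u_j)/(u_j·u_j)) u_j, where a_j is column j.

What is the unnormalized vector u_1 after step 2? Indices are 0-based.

u_1 = (1/19, -14/19, -33/19, -43/19)

Step 1: u_0 = a_0 = (-4, -1, -1, 1).
Step 2: u_1 = a_1 − (-14/19)·u_0 = (1/19, -14/19, -33/19, -43/19).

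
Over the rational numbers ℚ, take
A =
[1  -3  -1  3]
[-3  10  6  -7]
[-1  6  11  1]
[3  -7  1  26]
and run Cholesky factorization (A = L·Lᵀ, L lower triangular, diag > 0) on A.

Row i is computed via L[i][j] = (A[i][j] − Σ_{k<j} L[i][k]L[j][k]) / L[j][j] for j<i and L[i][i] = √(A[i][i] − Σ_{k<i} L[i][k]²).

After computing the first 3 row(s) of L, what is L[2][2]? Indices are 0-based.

Step 1: L[0][0] = √(1) = 1.
  L[1][0] = (-3) / L[0][0] = -3.
Step 2: L[1][1] = √(1) = 1.
  L[2][0] = (-1) / L[0][0] = -1.
  L[2][1] = (3) / L[1][1] = 3.
Step 3: L[2][2] = √(1) = 1.

L[2][2] = 1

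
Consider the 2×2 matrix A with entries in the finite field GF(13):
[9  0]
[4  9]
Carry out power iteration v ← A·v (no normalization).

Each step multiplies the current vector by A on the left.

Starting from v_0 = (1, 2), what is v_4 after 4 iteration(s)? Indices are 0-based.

v_4 = (9, 8)

v_0 = (1, 2).
v_1 = A·v_0 = (9, 9).
v_2 = A·v_1 = (3, 0).
v_3 = A·v_2 = (1, 12).
v_4 = A·v_3 = (9, 8).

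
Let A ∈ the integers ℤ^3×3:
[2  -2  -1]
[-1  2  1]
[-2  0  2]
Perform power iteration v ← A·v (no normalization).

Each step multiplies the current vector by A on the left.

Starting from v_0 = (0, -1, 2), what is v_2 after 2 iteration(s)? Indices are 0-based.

v_0 = (0, -1, 2).
v_1 = A·v_0 = (0, 0, 4).
v_2 = A·v_1 = (-4, 4, 8).

v_2 = (-4, 4, 8)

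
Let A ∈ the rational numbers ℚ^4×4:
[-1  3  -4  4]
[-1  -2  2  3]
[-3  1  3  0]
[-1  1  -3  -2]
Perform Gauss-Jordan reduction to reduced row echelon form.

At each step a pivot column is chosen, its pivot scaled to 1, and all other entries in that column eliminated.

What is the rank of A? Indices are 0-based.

[1] R0 /= -1  ⇒  (1, -3, 4, -4)
     R1 -= -1·R0  ⇒  (0, -5, 6, -1)
     R2 -= -3·R0  ⇒  (0, -8, 15, -12)
     R3 -= -1·R0  ⇒  (0, -2, 1, -6)
[2] R1 /= -5  ⇒  (0, 1, -6/5, 1/5)
     R0 -= -3·R1  ⇒  (1, 0, 2/5, -17/5)
     R2 -= -8·R1  ⇒  (0, 0, 27/5, -52/5)
     R3 -= -2·R1  ⇒  (0, 0, -7/5, -28/5)
[3] R2 /= 27/5  ⇒  (0, 0, 1, -52/27)
     R0 -= 2/5·R2  ⇒  (1, 0, 0, -71/27)
     R1 -= -6/5·R2  ⇒  (0, 1, 0, -19/9)
     R3 -= -7/5·R2  ⇒  (0, 0, 0, -224/27)
[4] R3 /= -224/27  ⇒  (0, 0, 0, 1)
     R0 -= -71/27·R3  ⇒  (1, 0, 0, 0)
     R1 -= -19/9·R3  ⇒  (0, 1, 0, 0)
     R2 -= -52/27·R3  ⇒  (0, 0, 1, 0)

rank = 4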